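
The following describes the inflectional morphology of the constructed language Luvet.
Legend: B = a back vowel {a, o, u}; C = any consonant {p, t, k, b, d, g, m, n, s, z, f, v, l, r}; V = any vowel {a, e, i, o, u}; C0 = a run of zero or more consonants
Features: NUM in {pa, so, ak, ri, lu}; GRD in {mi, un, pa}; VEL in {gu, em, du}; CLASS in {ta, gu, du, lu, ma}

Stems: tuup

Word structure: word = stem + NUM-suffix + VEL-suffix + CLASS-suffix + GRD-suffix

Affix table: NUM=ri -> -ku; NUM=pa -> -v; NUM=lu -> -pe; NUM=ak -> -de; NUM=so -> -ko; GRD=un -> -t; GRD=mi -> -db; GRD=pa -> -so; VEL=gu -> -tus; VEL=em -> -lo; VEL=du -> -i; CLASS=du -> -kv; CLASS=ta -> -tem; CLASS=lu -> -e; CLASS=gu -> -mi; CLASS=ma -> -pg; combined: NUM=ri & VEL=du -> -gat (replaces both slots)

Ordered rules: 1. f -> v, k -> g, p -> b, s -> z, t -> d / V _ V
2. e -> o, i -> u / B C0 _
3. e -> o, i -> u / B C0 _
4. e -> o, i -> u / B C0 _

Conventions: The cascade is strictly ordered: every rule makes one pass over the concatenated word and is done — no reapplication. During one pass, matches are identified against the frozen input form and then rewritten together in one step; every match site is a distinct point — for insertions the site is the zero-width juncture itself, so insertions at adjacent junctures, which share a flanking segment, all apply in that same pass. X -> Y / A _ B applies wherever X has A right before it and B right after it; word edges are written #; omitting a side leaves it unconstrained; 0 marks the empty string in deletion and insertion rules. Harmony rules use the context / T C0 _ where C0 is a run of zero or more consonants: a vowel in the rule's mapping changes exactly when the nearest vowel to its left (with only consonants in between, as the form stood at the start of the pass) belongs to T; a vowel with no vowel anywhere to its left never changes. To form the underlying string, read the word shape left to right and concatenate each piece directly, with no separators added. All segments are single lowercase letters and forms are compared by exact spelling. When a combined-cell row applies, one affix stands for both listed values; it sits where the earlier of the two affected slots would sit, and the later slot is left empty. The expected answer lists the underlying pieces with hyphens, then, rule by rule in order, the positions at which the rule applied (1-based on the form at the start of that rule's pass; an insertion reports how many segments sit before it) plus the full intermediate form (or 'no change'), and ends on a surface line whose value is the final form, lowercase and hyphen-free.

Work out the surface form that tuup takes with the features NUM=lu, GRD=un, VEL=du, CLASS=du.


underlying: tuup-pe-i-kv-t
1. f -> v, k -> g, p -> b, s -> z, t -> d / V _ V: no change
2. e -> o, i -> u / B C0 _: fires at position(s) 6: tuuppoikvt
3. e -> o, i -> u / B C0 _: fires at position(s) 7: tuuppoukvt
4. e -> o, i -> u / B C0 _: no change
surface: tuuppoukvt


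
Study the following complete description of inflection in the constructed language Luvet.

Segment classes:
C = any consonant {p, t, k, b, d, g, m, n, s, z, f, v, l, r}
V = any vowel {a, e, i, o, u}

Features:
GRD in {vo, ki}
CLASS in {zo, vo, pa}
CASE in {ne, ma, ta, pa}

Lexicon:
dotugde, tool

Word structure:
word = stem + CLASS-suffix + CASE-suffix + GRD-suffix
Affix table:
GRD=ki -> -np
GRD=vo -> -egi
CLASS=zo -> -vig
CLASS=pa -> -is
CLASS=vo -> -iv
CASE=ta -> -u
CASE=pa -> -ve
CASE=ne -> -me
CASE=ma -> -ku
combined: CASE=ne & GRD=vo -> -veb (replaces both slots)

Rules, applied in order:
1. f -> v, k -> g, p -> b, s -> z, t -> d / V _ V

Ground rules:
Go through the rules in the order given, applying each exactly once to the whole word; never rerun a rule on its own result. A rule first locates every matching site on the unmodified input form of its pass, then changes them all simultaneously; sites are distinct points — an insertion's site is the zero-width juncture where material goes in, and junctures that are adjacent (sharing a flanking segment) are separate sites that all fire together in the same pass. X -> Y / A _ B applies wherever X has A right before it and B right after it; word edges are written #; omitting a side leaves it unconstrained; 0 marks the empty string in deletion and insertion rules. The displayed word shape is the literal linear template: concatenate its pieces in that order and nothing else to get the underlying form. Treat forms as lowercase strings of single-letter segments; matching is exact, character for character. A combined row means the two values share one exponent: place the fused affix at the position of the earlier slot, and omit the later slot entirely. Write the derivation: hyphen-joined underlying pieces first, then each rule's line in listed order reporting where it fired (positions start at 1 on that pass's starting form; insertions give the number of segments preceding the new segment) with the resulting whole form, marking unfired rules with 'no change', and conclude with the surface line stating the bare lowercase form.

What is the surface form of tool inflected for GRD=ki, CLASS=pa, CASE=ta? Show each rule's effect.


underlying: tool-is-u-np
1. f -> v, k -> g, p -> b, s -> z, t -> d / V _ V: fires at position(s) 6: toolizunp
surface: toolizunp


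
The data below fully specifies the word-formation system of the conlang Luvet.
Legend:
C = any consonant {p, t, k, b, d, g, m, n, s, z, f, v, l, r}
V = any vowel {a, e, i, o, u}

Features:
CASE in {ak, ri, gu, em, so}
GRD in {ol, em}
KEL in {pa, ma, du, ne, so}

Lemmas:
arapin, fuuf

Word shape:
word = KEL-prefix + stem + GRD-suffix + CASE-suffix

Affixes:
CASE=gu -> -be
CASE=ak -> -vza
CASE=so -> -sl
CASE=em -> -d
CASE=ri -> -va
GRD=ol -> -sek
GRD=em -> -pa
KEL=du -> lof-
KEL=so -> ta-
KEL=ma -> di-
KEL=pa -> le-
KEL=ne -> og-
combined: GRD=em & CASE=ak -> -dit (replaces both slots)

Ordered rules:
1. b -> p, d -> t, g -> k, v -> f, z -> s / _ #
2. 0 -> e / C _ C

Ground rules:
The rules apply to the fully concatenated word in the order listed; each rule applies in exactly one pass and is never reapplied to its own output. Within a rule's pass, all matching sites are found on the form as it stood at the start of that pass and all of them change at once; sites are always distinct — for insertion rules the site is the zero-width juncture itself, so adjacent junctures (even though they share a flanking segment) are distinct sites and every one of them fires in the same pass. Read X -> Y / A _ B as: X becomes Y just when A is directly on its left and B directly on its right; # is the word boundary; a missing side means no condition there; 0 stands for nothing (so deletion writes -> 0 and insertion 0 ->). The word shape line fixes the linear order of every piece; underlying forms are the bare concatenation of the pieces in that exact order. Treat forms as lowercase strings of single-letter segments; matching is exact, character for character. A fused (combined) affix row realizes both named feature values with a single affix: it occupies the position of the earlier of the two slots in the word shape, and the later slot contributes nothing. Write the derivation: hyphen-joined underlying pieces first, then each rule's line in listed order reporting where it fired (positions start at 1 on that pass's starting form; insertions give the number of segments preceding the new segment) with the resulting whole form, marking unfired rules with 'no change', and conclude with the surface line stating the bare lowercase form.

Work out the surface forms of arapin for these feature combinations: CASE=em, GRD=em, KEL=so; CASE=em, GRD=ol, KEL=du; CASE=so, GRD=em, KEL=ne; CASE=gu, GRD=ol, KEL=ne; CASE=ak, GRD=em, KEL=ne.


cell CASE=em, GRD=em, KEL=so:
underlying: ta-arapin-pa-d
1. b -> p, d -> t, g -> k, v -> f, z -> s / _ #: fires at position(s) 11: taarapinpat
2. 0 -> e / C _ C: inserts after position(s) 8: taarapinepat
surface: taarapinepat

cell CASE=em, GRD=ol, KEL=du:
underlying: lof-arapin-sek-d
1. b -> p, d -> t, g -> k, v -> f, z -> s / _ #: fires at position(s) 13: lofarapinsekt
2. 0 -> e / C _ C: inserts after position(s) 9, 12: lofarapineseket
surface: lofarapineseket

cell CASE=so, GRD=em, KEL=ne:
underlying: og-arapin-pa-sl
1. b -> p, d -> t, g -> k, v -> f, z -> s / _ #: no change
2. 0 -> e / C _ C: inserts after position(s) 8, 11: ogarapinepasel
surface: ogarapinepasel

cell CASE=gu, GRD=ol, KEL=ne:
underlying: og-arapin-sek-be
1. b -> p, d -> t, g -> k, v -> f, z -> s / _ #: no change
2. 0 -> e / C _ C: inserts after position(s) 8, 11: ogarapinesekebe
surface: ogarapinesekebe

cell CASE=ak, GRD=em, KEL=ne:
underlying: og-arapin-dit
1. b -> p, d -> t, g -> k, v -> f, z -> s / _ #: no change
2. 0 -> e / C _ C: inserts after position(s) 8: ogarapinedit
surface: ogarapinedit


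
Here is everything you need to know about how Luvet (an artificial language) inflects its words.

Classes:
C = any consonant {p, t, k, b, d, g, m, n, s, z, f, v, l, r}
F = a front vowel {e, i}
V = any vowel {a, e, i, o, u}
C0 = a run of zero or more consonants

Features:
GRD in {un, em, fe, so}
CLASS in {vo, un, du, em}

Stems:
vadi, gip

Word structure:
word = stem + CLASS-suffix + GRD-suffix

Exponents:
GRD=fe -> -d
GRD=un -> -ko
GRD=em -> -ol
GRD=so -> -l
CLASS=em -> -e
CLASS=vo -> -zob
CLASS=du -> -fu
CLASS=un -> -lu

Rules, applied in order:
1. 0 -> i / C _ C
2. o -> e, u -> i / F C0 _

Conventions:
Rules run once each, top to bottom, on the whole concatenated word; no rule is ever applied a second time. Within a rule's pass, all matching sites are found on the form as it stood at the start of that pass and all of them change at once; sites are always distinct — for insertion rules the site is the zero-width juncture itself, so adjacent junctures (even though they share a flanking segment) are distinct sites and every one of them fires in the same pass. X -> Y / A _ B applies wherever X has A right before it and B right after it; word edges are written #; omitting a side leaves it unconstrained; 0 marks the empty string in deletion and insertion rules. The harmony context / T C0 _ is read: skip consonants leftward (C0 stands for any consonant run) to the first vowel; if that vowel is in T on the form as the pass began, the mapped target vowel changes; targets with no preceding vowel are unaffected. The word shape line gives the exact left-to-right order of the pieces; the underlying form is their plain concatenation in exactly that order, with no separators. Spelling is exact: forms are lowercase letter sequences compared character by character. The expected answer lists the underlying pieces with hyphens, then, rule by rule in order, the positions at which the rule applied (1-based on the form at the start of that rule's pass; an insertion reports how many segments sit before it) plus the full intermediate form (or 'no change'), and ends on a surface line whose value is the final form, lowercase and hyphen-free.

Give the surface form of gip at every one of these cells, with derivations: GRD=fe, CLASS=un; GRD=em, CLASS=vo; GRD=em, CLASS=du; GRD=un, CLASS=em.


cell GRD=fe, CLASS=un:
underlying: gip-lu-d
1. 0 -> i / C _ C: inserts after position(s) 3: gipilud
2. o -> e, u -> i / F C0 _: fires at position(s) 6: gipilid
surface: gipilid

cell GRD=em, CLASS=vo:
underlying: gip-zob-ol
1. 0 -> i / C _ C: inserts after position(s) 3: gipizobol
2. o -> e, u -> i / F C0 _: fires at position(s) 6: gipizebol
surface: gipizebol

cell GRD=em, CLASS=du:
underlying: gip-fu-ol
1. 0 -> i / C _ C: inserts after position(s) 3: gipifuol
2. o -> e, u -> i / F C0 _: fires at position(s) 6: gipifiol
surface: gipifiol

cell GRD=un, CLASS=em:
underlying: gip-e-ko
1. 0 -> i / C _ C: no change
2. o -> e, u -> i / F C0 _: fires at position(s) 6: gipeke
surface: gipeke


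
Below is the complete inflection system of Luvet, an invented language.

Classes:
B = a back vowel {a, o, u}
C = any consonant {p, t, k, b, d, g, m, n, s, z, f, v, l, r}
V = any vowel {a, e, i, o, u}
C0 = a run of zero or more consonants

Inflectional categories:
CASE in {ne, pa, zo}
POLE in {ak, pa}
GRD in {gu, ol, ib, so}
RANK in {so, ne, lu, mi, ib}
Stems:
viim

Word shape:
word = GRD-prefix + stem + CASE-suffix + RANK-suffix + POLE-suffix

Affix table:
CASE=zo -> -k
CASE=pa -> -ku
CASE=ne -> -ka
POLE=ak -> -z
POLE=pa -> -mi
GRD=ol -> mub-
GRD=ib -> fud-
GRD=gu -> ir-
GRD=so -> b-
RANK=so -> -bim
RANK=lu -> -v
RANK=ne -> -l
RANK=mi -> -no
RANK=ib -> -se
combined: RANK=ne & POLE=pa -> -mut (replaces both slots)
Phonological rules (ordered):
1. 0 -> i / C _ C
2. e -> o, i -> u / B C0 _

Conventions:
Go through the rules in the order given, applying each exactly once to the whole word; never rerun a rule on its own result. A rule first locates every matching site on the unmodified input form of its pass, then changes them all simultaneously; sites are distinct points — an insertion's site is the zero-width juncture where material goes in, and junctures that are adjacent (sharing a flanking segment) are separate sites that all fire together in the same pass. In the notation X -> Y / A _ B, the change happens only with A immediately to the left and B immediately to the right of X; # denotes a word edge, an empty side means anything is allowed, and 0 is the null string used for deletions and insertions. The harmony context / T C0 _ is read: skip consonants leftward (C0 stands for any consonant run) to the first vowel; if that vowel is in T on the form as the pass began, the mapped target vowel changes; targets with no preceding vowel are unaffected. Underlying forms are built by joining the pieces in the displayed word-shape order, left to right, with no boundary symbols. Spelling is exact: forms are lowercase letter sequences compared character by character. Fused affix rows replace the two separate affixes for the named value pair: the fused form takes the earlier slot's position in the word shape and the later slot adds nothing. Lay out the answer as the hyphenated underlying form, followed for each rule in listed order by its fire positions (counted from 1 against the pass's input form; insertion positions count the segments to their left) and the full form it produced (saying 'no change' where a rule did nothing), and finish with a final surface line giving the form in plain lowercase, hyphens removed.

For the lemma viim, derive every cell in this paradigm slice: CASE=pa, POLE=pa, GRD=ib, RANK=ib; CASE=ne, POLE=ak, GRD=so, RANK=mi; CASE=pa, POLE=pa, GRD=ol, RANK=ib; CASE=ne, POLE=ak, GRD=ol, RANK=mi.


cell CASE=pa, POLE=pa, GRD=ib, RANK=ib:
underlying: fud-viim-ku-se-mi
1. 0 -> i / C _ C: inserts after position(s) 3, 7: fudiviimikusemi
2. e -> o, i -> u / B C0 _: fires at position(s) 4, 13: fuduviimikusomi
surface: fuduviimikusomi

cell CASE=ne, POLE=ak, GRD=so, RANK=mi:
underlying: b-viim-ka-no-z
1. 0 -> i / C _ C: inserts after position(s) 1, 5: biviimikanoz
2. e -> o, i -> u / B C0 _: no change
surface: biviimikanoz

cell CASE=pa, POLE=pa, GRD=ol, RANK=ib:
underlying: mub-viim-ku-se-mi
1. 0 -> i / C _ C: inserts after position(s) 3, 7: mubiviimikusemi
2. e -> o, i -> u / B C0 _: fires at position(s) 4, 13: mubuviimikusomi
surface: mubuviimikusomi

cell CASE=ne, POLE=ak, GRD=ol, RANK=mi:
underlying: mub-viim-ka-no-z
1. 0 -> i / C _ C: inserts after position(s) 3, 7: mubiviimikanoz
2. e -> o, i -> u / B C0 _: fires at position(s) 4: mubuviimikanoz
surface: mubuviimikanoz


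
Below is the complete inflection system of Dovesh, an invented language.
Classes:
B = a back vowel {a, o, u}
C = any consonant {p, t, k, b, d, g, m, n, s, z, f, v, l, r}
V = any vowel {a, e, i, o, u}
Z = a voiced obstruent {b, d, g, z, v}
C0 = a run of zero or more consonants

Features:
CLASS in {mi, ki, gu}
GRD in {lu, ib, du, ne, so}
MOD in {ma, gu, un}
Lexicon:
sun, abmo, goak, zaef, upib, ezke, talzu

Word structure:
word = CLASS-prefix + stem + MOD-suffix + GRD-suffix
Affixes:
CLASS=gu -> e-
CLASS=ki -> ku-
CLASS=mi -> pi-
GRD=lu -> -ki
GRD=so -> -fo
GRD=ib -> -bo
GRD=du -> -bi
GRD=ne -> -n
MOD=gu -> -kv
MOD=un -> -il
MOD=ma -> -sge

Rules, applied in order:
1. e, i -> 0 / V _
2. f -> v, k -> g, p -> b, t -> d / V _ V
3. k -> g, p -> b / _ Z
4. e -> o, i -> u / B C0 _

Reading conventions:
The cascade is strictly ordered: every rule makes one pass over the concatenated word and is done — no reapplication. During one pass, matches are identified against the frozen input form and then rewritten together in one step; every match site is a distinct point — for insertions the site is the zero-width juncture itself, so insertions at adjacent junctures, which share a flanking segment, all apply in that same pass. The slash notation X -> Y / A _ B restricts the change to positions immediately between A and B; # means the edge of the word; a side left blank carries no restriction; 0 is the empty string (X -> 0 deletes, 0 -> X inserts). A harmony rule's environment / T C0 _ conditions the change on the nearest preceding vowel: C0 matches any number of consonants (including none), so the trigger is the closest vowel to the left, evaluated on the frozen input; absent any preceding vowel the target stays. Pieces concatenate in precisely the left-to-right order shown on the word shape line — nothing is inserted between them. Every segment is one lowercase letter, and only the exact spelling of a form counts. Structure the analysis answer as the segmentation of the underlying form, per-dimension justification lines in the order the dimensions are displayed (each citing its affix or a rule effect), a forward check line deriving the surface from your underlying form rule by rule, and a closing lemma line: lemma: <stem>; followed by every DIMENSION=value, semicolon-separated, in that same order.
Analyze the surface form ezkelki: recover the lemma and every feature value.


underlying: e-ezke-il-ki
CLASS=gu - signalled by the affix e-
GRD=lu - signalled by the affix -ki
MOD=un - signalled by the affix -il
check: eezkeilki -> ezkelki -> ezkelki -> ezkelki -> ezkelki
lemma: ezke; CLASS=gu; GRD=lu; MOD=un


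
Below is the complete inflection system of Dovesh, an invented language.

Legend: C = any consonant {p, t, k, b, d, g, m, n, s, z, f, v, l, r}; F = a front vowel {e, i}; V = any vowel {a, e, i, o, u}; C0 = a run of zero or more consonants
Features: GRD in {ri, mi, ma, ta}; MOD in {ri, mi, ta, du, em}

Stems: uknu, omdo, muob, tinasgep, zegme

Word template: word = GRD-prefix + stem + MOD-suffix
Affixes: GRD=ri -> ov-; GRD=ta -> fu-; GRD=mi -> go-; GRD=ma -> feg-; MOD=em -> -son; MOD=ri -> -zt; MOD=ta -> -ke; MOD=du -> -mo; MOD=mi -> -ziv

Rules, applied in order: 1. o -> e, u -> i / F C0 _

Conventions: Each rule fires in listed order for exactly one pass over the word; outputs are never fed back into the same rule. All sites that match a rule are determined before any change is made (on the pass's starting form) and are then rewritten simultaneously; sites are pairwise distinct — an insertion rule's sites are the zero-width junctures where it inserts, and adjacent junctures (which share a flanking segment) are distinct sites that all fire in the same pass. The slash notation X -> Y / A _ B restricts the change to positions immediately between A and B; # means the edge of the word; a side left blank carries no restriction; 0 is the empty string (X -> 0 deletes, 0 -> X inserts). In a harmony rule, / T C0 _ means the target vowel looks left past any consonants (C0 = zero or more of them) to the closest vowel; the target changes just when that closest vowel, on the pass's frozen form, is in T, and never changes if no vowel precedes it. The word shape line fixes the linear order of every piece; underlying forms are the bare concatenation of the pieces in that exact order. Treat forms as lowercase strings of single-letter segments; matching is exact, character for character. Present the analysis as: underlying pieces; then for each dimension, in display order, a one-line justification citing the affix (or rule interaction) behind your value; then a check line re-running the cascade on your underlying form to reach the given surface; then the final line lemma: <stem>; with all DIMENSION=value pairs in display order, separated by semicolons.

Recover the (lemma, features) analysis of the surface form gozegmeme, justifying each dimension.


underlying: go-zegme-mo
GRD=mi - signalled by the affix go-
MOD=du - signalled by the affix -mo
check: gozegmemo -> gozegmeme
lemma: zegme; GRD=mi; MOD=du


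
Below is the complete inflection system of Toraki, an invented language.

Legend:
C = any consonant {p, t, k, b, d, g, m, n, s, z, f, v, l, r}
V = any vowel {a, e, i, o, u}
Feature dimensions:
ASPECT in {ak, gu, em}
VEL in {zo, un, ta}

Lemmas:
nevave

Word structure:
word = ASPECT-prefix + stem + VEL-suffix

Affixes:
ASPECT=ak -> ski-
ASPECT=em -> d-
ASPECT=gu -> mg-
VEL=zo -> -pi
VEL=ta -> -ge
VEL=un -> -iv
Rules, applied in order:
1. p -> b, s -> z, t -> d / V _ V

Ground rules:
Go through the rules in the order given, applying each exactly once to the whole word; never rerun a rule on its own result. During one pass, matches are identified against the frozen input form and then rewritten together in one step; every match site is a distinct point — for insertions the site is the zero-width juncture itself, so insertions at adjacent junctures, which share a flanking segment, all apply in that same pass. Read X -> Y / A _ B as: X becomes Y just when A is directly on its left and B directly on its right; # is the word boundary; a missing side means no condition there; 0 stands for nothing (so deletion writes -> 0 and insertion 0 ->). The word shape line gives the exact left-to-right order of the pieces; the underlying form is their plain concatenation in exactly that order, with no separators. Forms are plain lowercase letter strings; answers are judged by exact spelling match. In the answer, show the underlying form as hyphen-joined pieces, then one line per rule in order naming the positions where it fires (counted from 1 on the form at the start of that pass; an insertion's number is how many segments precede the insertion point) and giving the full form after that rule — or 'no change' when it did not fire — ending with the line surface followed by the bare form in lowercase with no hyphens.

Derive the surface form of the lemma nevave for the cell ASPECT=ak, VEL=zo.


underlying: ski-nevave-pi
1. p -> b, s -> z, t -> d / V _ V: fires at position(s) 10: skinevavebi
surface: skinevavebi


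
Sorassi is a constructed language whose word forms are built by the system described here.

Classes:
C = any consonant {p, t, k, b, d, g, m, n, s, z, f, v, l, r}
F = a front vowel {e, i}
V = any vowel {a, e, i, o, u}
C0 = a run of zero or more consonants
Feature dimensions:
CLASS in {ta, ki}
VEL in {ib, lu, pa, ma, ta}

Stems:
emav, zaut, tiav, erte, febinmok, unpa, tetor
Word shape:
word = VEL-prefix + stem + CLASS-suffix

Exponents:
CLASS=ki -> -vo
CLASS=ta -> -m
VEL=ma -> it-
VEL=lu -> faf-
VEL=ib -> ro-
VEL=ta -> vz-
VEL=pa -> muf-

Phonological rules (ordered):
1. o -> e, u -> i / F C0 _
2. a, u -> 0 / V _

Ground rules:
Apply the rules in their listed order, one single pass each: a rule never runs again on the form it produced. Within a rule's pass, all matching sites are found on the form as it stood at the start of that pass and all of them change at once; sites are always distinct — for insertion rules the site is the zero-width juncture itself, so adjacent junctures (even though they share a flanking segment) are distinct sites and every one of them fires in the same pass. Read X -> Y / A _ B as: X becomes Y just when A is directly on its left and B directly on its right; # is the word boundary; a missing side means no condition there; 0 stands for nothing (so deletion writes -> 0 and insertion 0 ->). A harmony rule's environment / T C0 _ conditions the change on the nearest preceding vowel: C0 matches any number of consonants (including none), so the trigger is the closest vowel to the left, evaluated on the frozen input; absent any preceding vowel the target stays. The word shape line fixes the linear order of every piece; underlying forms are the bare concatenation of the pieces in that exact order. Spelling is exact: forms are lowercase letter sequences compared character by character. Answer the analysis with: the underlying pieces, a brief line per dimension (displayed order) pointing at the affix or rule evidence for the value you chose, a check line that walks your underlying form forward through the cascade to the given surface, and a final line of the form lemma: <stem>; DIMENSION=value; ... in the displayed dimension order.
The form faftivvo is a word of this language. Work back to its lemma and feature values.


underlying: faf-tiav-vo
CLASS=ki - signalled by the affix -vo
VEL=lu - signalled by the affix faf-
check: faftiavvo -> faftiavvo -> faftivvo
lemma: tiav; CLASS=ki; VEL=lu


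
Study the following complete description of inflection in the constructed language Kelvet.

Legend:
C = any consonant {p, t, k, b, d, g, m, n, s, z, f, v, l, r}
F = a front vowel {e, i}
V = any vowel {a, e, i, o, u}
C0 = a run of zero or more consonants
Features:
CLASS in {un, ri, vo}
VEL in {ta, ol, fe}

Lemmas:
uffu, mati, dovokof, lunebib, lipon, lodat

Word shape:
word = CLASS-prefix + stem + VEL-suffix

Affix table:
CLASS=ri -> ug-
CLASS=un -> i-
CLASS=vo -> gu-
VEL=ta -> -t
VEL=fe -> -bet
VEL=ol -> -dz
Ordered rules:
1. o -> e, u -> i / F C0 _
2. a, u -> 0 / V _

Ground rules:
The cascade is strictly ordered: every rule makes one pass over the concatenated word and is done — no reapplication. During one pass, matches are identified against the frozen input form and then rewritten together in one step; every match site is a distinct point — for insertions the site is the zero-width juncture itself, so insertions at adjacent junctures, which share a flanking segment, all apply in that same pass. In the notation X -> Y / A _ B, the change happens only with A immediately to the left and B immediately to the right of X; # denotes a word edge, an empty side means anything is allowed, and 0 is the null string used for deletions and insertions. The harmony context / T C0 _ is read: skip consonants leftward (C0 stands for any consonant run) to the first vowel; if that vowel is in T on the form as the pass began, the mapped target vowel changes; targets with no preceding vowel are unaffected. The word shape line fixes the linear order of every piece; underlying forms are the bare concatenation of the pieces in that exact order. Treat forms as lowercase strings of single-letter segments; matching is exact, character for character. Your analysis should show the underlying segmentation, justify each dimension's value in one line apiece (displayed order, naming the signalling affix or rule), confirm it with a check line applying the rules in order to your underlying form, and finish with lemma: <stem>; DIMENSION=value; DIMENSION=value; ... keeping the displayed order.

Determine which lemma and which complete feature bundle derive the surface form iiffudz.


underlying: i-uffu-dz
CLASS=un - signalled by the affix i-
VEL=ol - signalled by the affix -dz
check: iuffudz -> iiffudz -> iiffudz
lemma: uffu; CLASS=un; VEL=ol


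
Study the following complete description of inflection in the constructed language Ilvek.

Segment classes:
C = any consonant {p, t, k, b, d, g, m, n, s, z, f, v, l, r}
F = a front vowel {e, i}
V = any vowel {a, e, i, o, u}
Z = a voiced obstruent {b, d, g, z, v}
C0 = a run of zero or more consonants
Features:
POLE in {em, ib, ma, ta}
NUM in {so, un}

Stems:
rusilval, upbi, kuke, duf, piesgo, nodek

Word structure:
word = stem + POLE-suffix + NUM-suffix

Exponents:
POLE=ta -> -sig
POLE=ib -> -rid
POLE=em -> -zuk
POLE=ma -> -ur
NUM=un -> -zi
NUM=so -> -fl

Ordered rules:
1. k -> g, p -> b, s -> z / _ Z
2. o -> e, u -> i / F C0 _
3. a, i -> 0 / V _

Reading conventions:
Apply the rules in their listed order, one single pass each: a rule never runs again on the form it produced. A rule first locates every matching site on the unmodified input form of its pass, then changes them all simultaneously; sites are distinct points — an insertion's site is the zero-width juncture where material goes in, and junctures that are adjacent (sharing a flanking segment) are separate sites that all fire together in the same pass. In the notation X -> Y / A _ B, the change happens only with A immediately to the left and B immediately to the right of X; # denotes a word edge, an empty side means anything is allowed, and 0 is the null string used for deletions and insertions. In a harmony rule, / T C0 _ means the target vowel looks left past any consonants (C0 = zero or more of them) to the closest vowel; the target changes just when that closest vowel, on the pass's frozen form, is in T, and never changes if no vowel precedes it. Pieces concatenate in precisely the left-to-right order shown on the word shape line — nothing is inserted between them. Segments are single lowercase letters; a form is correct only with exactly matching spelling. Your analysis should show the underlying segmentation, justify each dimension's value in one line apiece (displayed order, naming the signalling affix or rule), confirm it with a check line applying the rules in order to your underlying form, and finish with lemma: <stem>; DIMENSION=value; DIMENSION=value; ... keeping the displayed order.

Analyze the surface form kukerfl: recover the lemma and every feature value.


underlying: kuke-ur-fl
POLE=ma - signalled by the affix -ur
NUM=so - signalled by the affix -fl
check: kukeurfl -> kukeurfl -> kukeirfl -> kukerfl
lemma: kuke; POLE=ma; NUM=so


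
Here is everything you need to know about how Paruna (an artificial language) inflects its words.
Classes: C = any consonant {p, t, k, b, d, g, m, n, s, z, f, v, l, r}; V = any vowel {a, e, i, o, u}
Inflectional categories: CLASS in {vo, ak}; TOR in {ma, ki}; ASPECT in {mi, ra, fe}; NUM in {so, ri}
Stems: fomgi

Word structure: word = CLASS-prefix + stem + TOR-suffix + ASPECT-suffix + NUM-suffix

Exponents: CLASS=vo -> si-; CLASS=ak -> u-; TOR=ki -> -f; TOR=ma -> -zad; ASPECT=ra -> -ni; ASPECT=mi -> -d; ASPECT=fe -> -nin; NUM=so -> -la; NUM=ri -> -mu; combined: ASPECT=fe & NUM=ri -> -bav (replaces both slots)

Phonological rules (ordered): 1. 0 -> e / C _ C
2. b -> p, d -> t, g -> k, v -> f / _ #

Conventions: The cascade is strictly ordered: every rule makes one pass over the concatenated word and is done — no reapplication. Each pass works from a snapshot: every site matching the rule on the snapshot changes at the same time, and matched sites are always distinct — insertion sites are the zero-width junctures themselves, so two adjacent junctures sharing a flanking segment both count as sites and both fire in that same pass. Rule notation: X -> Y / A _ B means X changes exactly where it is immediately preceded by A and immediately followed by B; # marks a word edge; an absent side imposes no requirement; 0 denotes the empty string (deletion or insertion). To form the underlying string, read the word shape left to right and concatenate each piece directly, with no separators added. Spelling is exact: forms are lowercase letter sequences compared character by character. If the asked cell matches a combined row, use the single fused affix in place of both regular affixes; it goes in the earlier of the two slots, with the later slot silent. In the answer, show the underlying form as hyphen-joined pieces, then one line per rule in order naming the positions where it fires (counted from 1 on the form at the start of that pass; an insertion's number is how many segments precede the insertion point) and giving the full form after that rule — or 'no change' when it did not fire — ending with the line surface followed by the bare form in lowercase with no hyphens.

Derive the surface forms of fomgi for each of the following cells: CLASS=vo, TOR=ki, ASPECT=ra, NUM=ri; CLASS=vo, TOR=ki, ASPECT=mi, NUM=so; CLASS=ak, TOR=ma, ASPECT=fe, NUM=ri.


cell CLASS=vo, TOR=ki, ASPECT=ra, NUM=ri:
underlying: si-fomgi-f-ni-mu
1. 0 -> e / C _ C: inserts after position(s) 5, 8: sifomegifenimu
2. b -> p, d -> t, g -> k, v -> f / _ #: no change
surface: sifomegifenimu

cell CLASS=vo, TOR=ki, ASPECT=mi, NUM=so:
underlying: si-fomgi-f-d-la
1. 0 -> e / C _ C: inserts after position(s) 5, 8, 9: sifomegifedela
2. b -> p, d -> t, g -> k, v -> f / _ #: no change
surface: sifomegifedela

cell CLASS=ak, TOR=ma, ASPECT=fe, NUM=ri:
underlying: u-fomgi-zad-bav
1. 0 -> e / C _ C: inserts after position(s) 4, 9: ufomegizadebav
2. b -> p, d -> t, g -> k, v -> f / _ #: fires at position(s) 14: ufomegizadebaf
surface: ufomegizadebaf


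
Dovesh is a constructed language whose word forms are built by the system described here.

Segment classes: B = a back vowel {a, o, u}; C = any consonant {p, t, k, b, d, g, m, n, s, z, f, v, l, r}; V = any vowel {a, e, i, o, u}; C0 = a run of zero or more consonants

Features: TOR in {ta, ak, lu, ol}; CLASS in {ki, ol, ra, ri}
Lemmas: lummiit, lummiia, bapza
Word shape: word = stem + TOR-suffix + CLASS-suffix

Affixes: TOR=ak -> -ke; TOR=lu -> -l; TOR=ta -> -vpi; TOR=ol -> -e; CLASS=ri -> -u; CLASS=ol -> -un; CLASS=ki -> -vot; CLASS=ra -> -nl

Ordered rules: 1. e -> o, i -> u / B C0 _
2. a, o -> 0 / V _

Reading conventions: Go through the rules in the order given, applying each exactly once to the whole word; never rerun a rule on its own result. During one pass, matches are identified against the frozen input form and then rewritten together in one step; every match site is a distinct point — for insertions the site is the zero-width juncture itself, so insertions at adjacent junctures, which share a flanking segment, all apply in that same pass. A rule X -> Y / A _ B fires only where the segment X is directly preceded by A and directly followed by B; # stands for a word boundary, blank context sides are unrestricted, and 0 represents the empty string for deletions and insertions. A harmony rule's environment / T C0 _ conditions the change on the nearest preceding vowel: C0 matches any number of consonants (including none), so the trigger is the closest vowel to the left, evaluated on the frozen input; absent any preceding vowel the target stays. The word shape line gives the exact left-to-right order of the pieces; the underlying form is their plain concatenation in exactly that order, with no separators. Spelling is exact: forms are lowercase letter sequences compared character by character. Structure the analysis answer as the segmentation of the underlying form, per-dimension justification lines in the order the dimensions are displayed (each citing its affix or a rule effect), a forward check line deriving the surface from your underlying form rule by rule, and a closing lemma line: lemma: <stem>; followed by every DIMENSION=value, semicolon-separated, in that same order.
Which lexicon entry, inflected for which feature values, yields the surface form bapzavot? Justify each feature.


underlying: bapza-e-vot
TOR=ol - signalled by the affix -e
CLASS=ki - signalled by the affix -vot
check: bapzaevot -> bapzaovot -> bapzavot
lemma: bapza; TOR=ol; CLASS=ki


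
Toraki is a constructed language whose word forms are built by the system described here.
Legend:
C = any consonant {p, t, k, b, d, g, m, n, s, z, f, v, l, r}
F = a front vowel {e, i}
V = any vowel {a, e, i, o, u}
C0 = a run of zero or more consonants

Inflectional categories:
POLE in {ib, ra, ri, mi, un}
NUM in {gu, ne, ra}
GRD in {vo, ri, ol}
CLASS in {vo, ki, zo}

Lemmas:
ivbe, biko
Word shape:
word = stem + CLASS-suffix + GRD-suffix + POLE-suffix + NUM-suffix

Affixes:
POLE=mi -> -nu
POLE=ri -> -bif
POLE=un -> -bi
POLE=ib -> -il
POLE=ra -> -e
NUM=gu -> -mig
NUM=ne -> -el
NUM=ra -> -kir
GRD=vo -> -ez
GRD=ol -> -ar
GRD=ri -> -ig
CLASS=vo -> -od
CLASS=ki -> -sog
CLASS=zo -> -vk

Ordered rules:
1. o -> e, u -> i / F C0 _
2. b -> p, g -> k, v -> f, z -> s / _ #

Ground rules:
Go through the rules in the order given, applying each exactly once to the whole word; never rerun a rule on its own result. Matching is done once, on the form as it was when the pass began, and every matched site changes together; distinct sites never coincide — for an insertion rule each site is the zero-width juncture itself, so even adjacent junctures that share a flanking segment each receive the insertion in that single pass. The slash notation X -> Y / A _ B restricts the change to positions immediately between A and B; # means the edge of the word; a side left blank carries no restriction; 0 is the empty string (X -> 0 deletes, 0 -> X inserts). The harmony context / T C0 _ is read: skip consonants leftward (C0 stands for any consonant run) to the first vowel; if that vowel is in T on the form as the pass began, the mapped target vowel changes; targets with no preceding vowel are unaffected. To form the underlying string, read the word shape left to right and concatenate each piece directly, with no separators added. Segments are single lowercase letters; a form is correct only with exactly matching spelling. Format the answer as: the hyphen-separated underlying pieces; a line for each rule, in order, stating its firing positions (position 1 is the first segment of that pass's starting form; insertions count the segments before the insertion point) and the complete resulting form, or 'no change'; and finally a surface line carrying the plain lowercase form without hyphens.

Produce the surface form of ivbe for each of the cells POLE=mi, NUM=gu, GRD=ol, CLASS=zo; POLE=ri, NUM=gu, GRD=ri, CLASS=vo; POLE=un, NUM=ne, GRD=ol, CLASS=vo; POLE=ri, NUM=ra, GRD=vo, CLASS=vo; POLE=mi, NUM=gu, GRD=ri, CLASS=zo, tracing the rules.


cell POLE=mi, NUM=gu, GRD=ol, CLASS=zo:
underlying: ivbe-vk-ar-nu-mig
1. o -> e, u -> i / F C0 _: no change
2. b -> p, g -> k, v -> f, z -> s / _ #: fires at position(s) 13: ivbevkarnumik
surface: ivbevkarnumik

cell POLE=ri, NUM=gu, GRD=ri, CLASS=vo:
underlying: ivbe-od-ig-bif-mig
1. o -> e, u -> i / F C0 _: fires at position(s) 5: ivbeedigbifmig
2. b -> p, g -> k, v -> f, z -> s / _ #: fires at position(s) 14: ivbeedigbifmik
surface: ivbeedigbifmik

cell POLE=un, NUM=ne, GRD=ol, CLASS=vo:
underlying: ivbe-od-ar-bi-el
1. o -> e, u -> i / F C0 _: fires at position(s) 5: ivbeedarbiel
2. b -> p, g -> k, v -> f, z -> s / _ #: no change
surface: ivbeedarbiel

cell POLE=ri, NUM=ra, GRD=vo, CLASS=vo:
underlying: ivbe-od-ez-bif-kir
1. o -> e, u -> i / F C0 _: fires at position(s) 5: ivbeedezbifkir
2. b -> p, g -> k, v -> f, z -> s / _ #: no change
surface: ivbeedezbifkir

cell POLE=mi, NUM=gu, GRD=ri, CLASS=zo:
underlying: ivbe-vk-ig-nu-mig
1. o -> e, u -> i / F C0 _: fires at position(s) 10: ivbevkignimig
2. b -> p, g -> k, v -> f, z -> s / _ #: fires at position(s) 13: ivbevkignimik
surface: ivbevkignimik


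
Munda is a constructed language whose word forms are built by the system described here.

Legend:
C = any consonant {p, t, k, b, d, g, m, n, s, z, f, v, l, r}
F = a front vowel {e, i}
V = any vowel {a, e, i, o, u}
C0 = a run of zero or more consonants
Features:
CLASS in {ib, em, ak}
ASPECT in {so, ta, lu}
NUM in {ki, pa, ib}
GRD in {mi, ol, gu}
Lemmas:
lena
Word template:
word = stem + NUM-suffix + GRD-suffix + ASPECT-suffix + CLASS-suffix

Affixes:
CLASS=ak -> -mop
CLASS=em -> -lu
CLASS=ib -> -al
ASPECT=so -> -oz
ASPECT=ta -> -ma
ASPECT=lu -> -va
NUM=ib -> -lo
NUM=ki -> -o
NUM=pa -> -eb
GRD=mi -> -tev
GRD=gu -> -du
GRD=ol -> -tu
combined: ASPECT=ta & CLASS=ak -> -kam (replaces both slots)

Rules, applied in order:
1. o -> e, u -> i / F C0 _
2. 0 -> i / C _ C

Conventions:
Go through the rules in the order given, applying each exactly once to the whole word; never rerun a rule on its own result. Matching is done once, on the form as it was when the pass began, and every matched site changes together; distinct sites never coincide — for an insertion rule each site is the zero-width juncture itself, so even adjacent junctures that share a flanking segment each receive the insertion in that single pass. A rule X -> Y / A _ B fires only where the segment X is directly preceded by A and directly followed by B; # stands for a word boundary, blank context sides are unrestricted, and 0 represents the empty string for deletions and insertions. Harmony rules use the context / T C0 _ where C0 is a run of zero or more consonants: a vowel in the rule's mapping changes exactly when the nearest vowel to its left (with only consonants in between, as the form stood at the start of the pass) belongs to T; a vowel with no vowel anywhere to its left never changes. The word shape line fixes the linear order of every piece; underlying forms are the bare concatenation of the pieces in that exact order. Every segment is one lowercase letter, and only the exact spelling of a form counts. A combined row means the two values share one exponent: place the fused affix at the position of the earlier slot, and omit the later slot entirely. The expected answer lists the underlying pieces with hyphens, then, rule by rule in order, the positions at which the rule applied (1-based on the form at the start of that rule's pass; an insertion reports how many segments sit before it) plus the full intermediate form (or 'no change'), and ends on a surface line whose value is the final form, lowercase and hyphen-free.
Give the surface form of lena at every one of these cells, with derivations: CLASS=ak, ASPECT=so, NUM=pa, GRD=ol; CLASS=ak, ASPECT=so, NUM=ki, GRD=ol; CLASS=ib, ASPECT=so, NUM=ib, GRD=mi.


cell CLASS=ak, ASPECT=so, NUM=pa, GRD=ol:
underlying: lena-eb-tu-oz-mop
1. o -> e, u -> i / F C0 _: fires at position(s) 8: lenaebtiozmop
2. 0 -> i / C _ C: inserts after position(s) 6, 10: lenaebitiozimop
surface: lenaebitiozimop

cell CLASS=ak, ASPECT=so, NUM=ki, GRD=ol:
underlying: lena-o-tu-oz-mop
1. o -> e, u -> i / F C0 _: no change
2. 0 -> i / C _ C: inserts after position(s) 9: lenaotuozimop
surface: lenaotuozimop

cell CLASS=ib, ASPECT=so, NUM=ib, GRD=mi:
underlying: lena-lo-tev-oz-al
1. o -> e, u -> i / F C0 _: fires at position(s) 10: lenalotevezal
2. 0 -> i / C _ C: no change
surface: lenalotevezal
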